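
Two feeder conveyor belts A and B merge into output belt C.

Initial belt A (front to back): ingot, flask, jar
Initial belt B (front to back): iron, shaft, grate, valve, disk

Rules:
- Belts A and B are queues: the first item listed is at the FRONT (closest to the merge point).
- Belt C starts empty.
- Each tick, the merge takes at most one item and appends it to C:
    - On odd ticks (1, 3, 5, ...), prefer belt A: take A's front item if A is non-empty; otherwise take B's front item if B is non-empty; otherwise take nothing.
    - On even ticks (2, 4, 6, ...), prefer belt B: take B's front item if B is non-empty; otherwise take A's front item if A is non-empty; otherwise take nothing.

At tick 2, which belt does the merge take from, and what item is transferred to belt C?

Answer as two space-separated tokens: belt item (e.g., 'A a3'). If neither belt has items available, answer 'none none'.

Tick 1: prefer A, take ingot from A; A=[flask,jar] B=[iron,shaft,grate,valve,disk] C=[ingot]
Tick 2: prefer B, take iron from B; A=[flask,jar] B=[shaft,grate,valve,disk] C=[ingot,iron]

Answer: B iron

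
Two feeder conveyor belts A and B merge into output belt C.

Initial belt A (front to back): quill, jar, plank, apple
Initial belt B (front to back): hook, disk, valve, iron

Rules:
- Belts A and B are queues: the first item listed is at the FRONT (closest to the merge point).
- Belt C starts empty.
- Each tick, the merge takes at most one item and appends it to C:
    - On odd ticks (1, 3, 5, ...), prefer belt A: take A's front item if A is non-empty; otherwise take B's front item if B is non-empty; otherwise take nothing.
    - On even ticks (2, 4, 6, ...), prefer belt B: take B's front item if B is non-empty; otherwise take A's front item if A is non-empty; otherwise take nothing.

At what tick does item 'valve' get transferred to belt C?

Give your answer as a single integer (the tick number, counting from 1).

Tick 1: prefer A, take quill from A; A=[jar,plank,apple] B=[hook,disk,valve,iron] C=[quill]
Tick 2: prefer B, take hook from B; A=[jar,plank,apple] B=[disk,valve,iron] C=[quill,hook]
Tick 3: prefer A, take jar from A; A=[plank,apple] B=[disk,valve,iron] C=[quill,hook,jar]
Tick 4: prefer B, take disk from B; A=[plank,apple] B=[valve,iron] C=[quill,hook,jar,disk]
Tick 5: prefer A, take plank from A; A=[apple] B=[valve,iron] C=[quill,hook,jar,disk,plank]
Tick 6: prefer B, take valve from B; A=[apple] B=[iron] C=[quill,hook,jar,disk,plank,valve]

Answer: 6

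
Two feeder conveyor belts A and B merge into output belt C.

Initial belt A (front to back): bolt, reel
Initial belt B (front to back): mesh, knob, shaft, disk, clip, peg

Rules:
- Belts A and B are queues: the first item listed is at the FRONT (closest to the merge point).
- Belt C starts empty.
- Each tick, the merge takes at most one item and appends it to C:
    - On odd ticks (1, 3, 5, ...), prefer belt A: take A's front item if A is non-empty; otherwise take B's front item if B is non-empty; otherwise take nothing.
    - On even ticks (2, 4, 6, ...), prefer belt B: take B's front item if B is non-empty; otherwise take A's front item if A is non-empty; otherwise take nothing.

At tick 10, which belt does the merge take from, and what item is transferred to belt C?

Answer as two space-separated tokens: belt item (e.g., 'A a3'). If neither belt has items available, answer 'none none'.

Answer: none none

Derivation:
Tick 1: prefer A, take bolt from A; A=[reel] B=[mesh,knob,shaft,disk,clip,peg] C=[bolt]
Tick 2: prefer B, take mesh from B; A=[reel] B=[knob,shaft,disk,clip,peg] C=[bolt,mesh]
Tick 3: prefer A, take reel from A; A=[-] B=[knob,shaft,disk,clip,peg] C=[bolt,mesh,reel]
Tick 4: prefer B, take knob from B; A=[-] B=[shaft,disk,clip,peg] C=[bolt,mesh,reel,knob]
Tick 5: prefer A, take shaft from B; A=[-] B=[disk,clip,peg] C=[bolt,mesh,reel,knob,shaft]
Tick 6: prefer B, take disk from B; A=[-] B=[clip,peg] C=[bolt,mesh,reel,knob,shaft,disk]
Tick 7: prefer A, take clip from B; A=[-] B=[peg] C=[bolt,mesh,reel,knob,shaft,disk,clip]
Tick 8: prefer B, take peg from B; A=[-] B=[-] C=[bolt,mesh,reel,knob,shaft,disk,clip,peg]
Tick 9: prefer A, both empty, nothing taken; A=[-] B=[-] C=[bolt,mesh,reel,knob,shaft,disk,clip,peg]
Tick 10: prefer B, both empty, nothing taken; A=[-] B=[-] C=[bolt,mesh,reel,knob,shaft,disk,clip,peg]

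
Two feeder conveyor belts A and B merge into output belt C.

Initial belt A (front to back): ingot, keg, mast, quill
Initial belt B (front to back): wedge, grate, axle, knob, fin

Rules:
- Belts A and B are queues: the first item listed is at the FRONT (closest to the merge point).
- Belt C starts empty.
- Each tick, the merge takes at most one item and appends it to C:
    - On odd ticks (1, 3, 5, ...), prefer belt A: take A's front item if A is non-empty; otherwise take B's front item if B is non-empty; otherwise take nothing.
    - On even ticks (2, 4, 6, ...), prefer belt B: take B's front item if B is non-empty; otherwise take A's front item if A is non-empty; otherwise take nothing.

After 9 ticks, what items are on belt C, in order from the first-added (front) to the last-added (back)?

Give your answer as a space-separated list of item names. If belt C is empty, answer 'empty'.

Answer: ingot wedge keg grate mast axle quill knob fin

Derivation:
Tick 1: prefer A, take ingot from A; A=[keg,mast,quill] B=[wedge,grate,axle,knob,fin] C=[ingot]
Tick 2: prefer B, take wedge from B; A=[keg,mast,quill] B=[grate,axle,knob,fin] C=[ingot,wedge]
Tick 3: prefer A, take keg from A; A=[mast,quill] B=[grate,axle,knob,fin] C=[ingot,wedge,keg]
Tick 4: prefer B, take grate from B; A=[mast,quill] B=[axle,knob,fin] C=[ingot,wedge,keg,grate]
Tick 5: prefer A, take mast from A; A=[quill] B=[axle,knob,fin] C=[ingot,wedge,keg,grate,mast]
Tick 6: prefer B, take axle from B; A=[quill] B=[knob,fin] C=[ingot,wedge,keg,grate,mast,axle]
Tick 7: prefer A, take quill from A; A=[-] B=[knob,fin] C=[ingot,wedge,keg,grate,mast,axle,quill]
Tick 8: prefer B, take knob from B; A=[-] B=[fin] C=[ingot,wedge,keg,grate,mast,axle,quill,knob]
Tick 9: prefer A, take fin from B; A=[-] B=[-] C=[ingot,wedge,keg,grate,mast,axle,quill,knob,fin]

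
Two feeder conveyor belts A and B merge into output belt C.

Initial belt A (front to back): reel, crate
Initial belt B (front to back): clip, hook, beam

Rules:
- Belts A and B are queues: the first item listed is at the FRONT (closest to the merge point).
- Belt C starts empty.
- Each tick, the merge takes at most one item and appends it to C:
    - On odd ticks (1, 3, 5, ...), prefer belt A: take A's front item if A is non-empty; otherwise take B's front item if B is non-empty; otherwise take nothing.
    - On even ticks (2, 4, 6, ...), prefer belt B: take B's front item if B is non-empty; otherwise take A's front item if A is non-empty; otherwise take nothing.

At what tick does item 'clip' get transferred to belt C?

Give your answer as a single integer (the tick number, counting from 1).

Answer: 2

Derivation:
Tick 1: prefer A, take reel from A; A=[crate] B=[clip,hook,beam] C=[reel]
Tick 2: prefer B, take clip from B; A=[crate] B=[hook,beam] C=[reel,clip]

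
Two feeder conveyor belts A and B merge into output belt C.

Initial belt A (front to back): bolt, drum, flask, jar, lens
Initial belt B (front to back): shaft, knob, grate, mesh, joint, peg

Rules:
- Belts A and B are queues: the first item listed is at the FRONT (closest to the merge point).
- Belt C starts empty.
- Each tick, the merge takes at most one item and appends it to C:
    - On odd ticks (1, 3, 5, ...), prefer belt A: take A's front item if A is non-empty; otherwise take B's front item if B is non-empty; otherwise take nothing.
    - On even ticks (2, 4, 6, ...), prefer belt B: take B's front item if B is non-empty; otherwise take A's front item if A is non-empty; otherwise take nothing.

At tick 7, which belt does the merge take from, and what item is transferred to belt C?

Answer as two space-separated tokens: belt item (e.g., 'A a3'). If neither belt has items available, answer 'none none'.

Answer: A jar

Derivation:
Tick 1: prefer A, take bolt from A; A=[drum,flask,jar,lens] B=[shaft,knob,grate,mesh,joint,peg] C=[bolt]
Tick 2: prefer B, take shaft from B; A=[drum,flask,jar,lens] B=[knob,grate,mesh,joint,peg] C=[bolt,shaft]
Tick 3: prefer A, take drum from A; A=[flask,jar,lens] B=[knob,grate,mesh,joint,peg] C=[bolt,shaft,drum]
Tick 4: prefer B, take knob from B; A=[flask,jar,lens] B=[grate,mesh,joint,peg] C=[bolt,shaft,drum,knob]
Tick 5: prefer A, take flask from A; A=[jar,lens] B=[grate,mesh,joint,peg] C=[bolt,shaft,drum,knob,flask]
Tick 6: prefer B, take grate from B; A=[jar,lens] B=[mesh,joint,peg] C=[bolt,shaft,drum,knob,flask,grate]
Tick 7: prefer A, take jar from A; A=[lens] B=[mesh,joint,peg] C=[bolt,shaft,drum,knob,flask,grate,jar]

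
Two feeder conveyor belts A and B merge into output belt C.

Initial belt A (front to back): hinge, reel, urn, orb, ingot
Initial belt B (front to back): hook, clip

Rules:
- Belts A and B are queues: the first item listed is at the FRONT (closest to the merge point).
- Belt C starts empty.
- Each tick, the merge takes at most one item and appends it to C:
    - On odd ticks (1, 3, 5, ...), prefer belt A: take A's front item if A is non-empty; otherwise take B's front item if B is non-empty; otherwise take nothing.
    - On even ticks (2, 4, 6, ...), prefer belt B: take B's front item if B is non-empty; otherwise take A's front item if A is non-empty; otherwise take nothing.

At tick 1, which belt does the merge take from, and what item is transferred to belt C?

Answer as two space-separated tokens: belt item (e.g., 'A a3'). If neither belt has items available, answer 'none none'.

Answer: A hinge

Derivation:
Tick 1: prefer A, take hinge from A; A=[reel,urn,orb,ingot] B=[hook,clip] C=[hinge]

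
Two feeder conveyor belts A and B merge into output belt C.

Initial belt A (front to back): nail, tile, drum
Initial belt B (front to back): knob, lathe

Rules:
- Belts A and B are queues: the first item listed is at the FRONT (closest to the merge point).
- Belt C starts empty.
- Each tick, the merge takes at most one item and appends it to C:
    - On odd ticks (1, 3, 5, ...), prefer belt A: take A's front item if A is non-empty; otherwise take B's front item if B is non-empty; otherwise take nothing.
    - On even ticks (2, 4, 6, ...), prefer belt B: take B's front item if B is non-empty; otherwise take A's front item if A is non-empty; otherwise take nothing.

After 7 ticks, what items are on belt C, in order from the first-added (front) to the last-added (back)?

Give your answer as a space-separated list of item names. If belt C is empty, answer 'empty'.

Tick 1: prefer A, take nail from A; A=[tile,drum] B=[knob,lathe] C=[nail]
Tick 2: prefer B, take knob from B; A=[tile,drum] B=[lathe] C=[nail,knob]
Tick 3: prefer A, take tile from A; A=[drum] B=[lathe] C=[nail,knob,tile]
Tick 4: prefer B, take lathe from B; A=[drum] B=[-] C=[nail,knob,tile,lathe]
Tick 5: prefer A, take drum from A; A=[-] B=[-] C=[nail,knob,tile,lathe,drum]
Tick 6: prefer B, both empty, nothing taken; A=[-] B=[-] C=[nail,knob,tile,lathe,drum]
Tick 7: prefer A, both empty, nothing taken; A=[-] B=[-] C=[nail,knob,tile,lathe,drum]

Answer: nail knob tile lathe drum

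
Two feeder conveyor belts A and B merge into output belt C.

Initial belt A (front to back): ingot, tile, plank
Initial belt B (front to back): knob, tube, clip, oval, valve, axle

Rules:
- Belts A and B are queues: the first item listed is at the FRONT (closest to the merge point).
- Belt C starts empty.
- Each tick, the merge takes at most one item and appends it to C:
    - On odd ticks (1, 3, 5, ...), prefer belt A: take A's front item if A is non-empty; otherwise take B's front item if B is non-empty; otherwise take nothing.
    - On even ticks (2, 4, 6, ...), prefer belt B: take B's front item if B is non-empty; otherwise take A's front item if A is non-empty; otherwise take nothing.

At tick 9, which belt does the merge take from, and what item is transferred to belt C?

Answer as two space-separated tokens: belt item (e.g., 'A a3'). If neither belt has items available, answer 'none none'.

Answer: B axle

Derivation:
Tick 1: prefer A, take ingot from A; A=[tile,plank] B=[knob,tube,clip,oval,valve,axle] C=[ingot]
Tick 2: prefer B, take knob from B; A=[tile,plank] B=[tube,clip,oval,valve,axle] C=[ingot,knob]
Tick 3: prefer A, take tile from A; A=[plank] B=[tube,clip,oval,valve,axle] C=[ingot,knob,tile]
Tick 4: prefer B, take tube from B; A=[plank] B=[clip,oval,valve,axle] C=[ingot,knob,tile,tube]
Tick 5: prefer A, take plank from A; A=[-] B=[clip,oval,valve,axle] C=[ingot,knob,tile,tube,plank]
Tick 6: prefer B, take clip from B; A=[-] B=[oval,valve,axle] C=[ingot,knob,tile,tube,plank,clip]
Tick 7: prefer A, take oval from B; A=[-] B=[valve,axle] C=[ingot,knob,tile,tube,plank,clip,oval]
Tick 8: prefer B, take valve from B; A=[-] B=[axle] C=[ingot,knob,tile,tube,plank,clip,oval,valve]
Tick 9: prefer A, take axle from B; A=[-] B=[-] C=[ingot,knob,tile,tube,plank,clip,oval,valve,axle]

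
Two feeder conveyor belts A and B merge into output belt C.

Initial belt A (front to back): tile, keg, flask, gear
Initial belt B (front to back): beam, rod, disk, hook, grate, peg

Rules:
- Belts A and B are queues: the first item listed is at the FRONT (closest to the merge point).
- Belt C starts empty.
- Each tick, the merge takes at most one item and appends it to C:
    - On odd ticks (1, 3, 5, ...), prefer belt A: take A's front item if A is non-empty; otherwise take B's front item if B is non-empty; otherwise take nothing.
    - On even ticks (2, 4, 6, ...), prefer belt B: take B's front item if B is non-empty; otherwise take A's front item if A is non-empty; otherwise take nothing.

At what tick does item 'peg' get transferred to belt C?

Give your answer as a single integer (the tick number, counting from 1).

Answer: 10

Derivation:
Tick 1: prefer A, take tile from A; A=[keg,flask,gear] B=[beam,rod,disk,hook,grate,peg] C=[tile]
Tick 2: prefer B, take beam from B; A=[keg,flask,gear] B=[rod,disk,hook,grate,peg] C=[tile,beam]
Tick 3: prefer A, take keg from A; A=[flask,gear] B=[rod,disk,hook,grate,peg] C=[tile,beam,keg]
Tick 4: prefer B, take rod from B; A=[flask,gear] B=[disk,hook,grate,peg] C=[tile,beam,keg,rod]
Tick 5: prefer A, take flask from A; A=[gear] B=[disk,hook,grate,peg] C=[tile,beam,keg,rod,flask]
Tick 6: prefer B, take disk from B; A=[gear] B=[hook,grate,peg] C=[tile,beam,keg,rod,flask,disk]
Tick 7: prefer A, take gear from A; A=[-] B=[hook,grate,peg] C=[tile,beam,keg,rod,flask,disk,gear]
Tick 8: prefer B, take hook from B; A=[-] B=[grate,peg] C=[tile,beam,keg,rod,flask,disk,gear,hook]
Tick 9: prefer A, take grate from B; A=[-] B=[peg] C=[tile,beam,keg,rod,flask,disk,gear,hook,grate]
Tick 10: prefer B, take peg from B; A=[-] B=[-] C=[tile,beam,keg,rod,flask,disk,gear,hook,grate,peg]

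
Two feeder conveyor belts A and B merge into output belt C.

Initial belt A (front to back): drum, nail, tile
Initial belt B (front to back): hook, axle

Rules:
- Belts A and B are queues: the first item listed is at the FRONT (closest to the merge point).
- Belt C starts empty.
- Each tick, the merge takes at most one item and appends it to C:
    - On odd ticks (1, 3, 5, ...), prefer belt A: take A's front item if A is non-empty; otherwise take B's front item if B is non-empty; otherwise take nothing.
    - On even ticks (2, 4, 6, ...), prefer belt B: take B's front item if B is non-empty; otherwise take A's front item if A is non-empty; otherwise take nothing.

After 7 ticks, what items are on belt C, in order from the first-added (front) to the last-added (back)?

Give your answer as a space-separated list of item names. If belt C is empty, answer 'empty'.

Answer: drum hook nail axle tile

Derivation:
Tick 1: prefer A, take drum from A; A=[nail,tile] B=[hook,axle] C=[drum]
Tick 2: prefer B, take hook from B; A=[nail,tile] B=[axle] C=[drum,hook]
Tick 3: prefer A, take nail from A; A=[tile] B=[axle] C=[drum,hook,nail]
Tick 4: prefer B, take axle from B; A=[tile] B=[-] C=[drum,hook,nail,axle]
Tick 5: prefer A, take tile from A; A=[-] B=[-] C=[drum,hook,nail,axle,tile]
Tick 6: prefer B, both empty, nothing taken; A=[-] B=[-] C=[drum,hook,nail,axle,tile]
Tick 7: prefer A, both empty, nothing taken; A=[-] B=[-] C=[drum,hook,nail,axle,tile]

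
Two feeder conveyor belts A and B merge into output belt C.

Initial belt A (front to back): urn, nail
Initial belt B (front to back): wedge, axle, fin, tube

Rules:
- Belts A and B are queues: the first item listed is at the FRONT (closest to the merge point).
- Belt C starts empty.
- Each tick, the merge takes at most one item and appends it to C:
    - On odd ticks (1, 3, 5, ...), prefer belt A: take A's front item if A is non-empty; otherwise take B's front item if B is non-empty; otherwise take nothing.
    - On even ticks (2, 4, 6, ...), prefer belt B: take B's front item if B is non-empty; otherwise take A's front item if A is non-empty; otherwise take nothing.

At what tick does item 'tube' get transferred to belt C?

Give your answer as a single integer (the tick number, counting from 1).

Answer: 6

Derivation:
Tick 1: prefer A, take urn from A; A=[nail] B=[wedge,axle,fin,tube] C=[urn]
Tick 2: prefer B, take wedge from B; A=[nail] B=[axle,fin,tube] C=[urn,wedge]
Tick 3: prefer A, take nail from A; A=[-] B=[axle,fin,tube] C=[urn,wedge,nail]
Tick 4: prefer B, take axle from B; A=[-] B=[fin,tube] C=[urn,wedge,nail,axle]
Tick 5: prefer A, take fin from B; A=[-] B=[tube] C=[urn,wedge,nail,axle,fin]
Tick 6: prefer B, take tube from B; A=[-] B=[-] C=[urn,wedge,nail,axle,fin,tube]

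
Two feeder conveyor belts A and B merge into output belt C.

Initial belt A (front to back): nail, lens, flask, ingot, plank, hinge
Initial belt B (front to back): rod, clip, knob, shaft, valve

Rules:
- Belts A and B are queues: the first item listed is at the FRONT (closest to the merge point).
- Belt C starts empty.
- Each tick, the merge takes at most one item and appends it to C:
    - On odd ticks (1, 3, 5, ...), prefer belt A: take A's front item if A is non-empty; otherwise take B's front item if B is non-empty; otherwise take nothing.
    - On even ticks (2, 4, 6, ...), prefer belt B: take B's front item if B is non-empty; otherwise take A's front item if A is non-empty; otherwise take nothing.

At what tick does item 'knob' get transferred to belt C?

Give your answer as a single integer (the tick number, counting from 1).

Tick 1: prefer A, take nail from A; A=[lens,flask,ingot,plank,hinge] B=[rod,clip,knob,shaft,valve] C=[nail]
Tick 2: prefer B, take rod from B; A=[lens,flask,ingot,plank,hinge] B=[clip,knob,shaft,valve] C=[nail,rod]
Tick 3: prefer A, take lens from A; A=[flask,ingot,plank,hinge] B=[clip,knob,shaft,valve] C=[nail,rod,lens]
Tick 4: prefer B, take clip from B; A=[flask,ingot,plank,hinge] B=[knob,shaft,valve] C=[nail,rod,lens,clip]
Tick 5: prefer A, take flask from A; A=[ingot,plank,hinge] B=[knob,shaft,valve] C=[nail,rod,lens,clip,flask]
Tick 6: prefer B, take knob from B; A=[ingot,plank,hinge] B=[shaft,valve] C=[nail,rod,lens,clip,flask,knob]

Answer: 6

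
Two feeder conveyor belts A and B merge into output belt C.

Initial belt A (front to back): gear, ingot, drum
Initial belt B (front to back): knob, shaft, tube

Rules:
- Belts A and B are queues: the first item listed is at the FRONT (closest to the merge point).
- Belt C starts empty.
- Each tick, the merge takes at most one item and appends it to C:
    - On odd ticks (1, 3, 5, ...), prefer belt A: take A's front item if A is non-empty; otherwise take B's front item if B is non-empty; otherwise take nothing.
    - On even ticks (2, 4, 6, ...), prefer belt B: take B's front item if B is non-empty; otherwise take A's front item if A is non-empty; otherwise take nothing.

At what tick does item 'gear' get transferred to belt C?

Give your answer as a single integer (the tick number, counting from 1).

Answer: 1

Derivation:
Tick 1: prefer A, take gear from A; A=[ingot,drum] B=[knob,shaft,tube] C=[gear]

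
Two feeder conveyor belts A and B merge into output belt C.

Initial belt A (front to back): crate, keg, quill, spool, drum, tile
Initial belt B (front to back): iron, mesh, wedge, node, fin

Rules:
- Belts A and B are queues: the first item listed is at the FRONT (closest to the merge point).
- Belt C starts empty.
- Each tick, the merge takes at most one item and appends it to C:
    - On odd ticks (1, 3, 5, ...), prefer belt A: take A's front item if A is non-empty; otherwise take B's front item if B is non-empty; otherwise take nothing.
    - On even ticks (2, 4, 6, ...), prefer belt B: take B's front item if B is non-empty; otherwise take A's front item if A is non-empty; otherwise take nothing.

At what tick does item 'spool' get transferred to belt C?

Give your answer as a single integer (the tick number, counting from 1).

Tick 1: prefer A, take crate from A; A=[keg,quill,spool,drum,tile] B=[iron,mesh,wedge,node,fin] C=[crate]
Tick 2: prefer B, take iron from B; A=[keg,quill,spool,drum,tile] B=[mesh,wedge,node,fin] C=[crate,iron]
Tick 3: prefer A, take keg from A; A=[quill,spool,drum,tile] B=[mesh,wedge,node,fin] C=[crate,iron,keg]
Tick 4: prefer B, take mesh from B; A=[quill,spool,drum,tile] B=[wedge,node,fin] C=[crate,iron,keg,mesh]
Tick 5: prefer A, take quill from A; A=[spool,drum,tile] B=[wedge,node,fin] C=[crate,iron,keg,mesh,quill]
Tick 6: prefer B, take wedge from B; A=[spool,drum,tile] B=[node,fin] C=[crate,iron,keg,mesh,quill,wedge]
Tick 7: prefer A, take spool from A; A=[drum,tile] B=[node,fin] C=[crate,iron,keg,mesh,quill,wedge,spool]

Answer: 7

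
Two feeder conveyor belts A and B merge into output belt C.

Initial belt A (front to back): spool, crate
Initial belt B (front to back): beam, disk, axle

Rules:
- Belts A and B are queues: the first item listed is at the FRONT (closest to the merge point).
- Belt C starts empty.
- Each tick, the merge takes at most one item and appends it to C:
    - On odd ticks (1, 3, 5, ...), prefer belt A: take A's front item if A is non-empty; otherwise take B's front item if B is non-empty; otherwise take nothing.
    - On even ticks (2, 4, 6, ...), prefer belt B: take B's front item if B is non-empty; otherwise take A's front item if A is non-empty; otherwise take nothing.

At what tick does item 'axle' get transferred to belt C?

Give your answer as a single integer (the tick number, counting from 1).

Tick 1: prefer A, take spool from A; A=[crate] B=[beam,disk,axle] C=[spool]
Tick 2: prefer B, take beam from B; A=[crate] B=[disk,axle] C=[spool,beam]
Tick 3: prefer A, take crate from A; A=[-] B=[disk,axle] C=[spool,beam,crate]
Tick 4: prefer B, take disk from B; A=[-] B=[axle] C=[spool,beam,crate,disk]
Tick 5: prefer A, take axle from B; A=[-] B=[-] C=[spool,beam,crate,disk,axle]

Answer: 5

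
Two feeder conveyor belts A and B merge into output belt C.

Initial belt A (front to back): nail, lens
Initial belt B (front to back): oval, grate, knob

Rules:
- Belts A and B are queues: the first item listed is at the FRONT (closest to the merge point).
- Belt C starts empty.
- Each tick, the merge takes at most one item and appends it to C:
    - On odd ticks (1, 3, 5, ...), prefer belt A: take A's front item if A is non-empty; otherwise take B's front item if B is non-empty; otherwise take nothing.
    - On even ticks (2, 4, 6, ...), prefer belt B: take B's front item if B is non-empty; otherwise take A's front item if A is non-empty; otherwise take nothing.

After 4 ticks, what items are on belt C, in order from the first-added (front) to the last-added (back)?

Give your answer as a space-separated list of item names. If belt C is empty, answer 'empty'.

Answer: nail oval lens grate

Derivation:
Tick 1: prefer A, take nail from A; A=[lens] B=[oval,grate,knob] C=[nail]
Tick 2: prefer B, take oval from B; A=[lens] B=[grate,knob] C=[nail,oval]
Tick 3: prefer A, take lens from A; A=[-] B=[grate,knob] C=[nail,oval,lens]
Tick 4: prefer B, take grate from B; A=[-] B=[knob] C=[nail,oval,lens,grate]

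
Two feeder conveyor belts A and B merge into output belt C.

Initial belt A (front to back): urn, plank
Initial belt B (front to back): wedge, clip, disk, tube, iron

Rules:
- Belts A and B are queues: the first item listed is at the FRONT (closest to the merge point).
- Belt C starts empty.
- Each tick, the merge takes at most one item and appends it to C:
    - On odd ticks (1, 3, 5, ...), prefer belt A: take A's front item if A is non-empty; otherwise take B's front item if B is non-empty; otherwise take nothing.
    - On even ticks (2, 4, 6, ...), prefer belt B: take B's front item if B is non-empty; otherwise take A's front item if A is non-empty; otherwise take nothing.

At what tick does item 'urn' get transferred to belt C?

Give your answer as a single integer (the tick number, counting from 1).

Tick 1: prefer A, take urn from A; A=[plank] B=[wedge,clip,disk,tube,iron] C=[urn]

Answer: 1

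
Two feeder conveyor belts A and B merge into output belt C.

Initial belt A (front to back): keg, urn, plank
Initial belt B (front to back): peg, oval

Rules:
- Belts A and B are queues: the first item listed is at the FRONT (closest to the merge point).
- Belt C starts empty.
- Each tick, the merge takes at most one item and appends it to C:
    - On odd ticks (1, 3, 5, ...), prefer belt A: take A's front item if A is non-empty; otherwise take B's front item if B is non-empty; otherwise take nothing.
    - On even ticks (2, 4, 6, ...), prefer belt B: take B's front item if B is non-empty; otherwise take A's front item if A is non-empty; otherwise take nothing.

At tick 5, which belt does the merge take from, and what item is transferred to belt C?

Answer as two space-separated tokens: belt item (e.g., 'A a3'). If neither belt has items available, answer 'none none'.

Answer: A plank

Derivation:
Tick 1: prefer A, take keg from A; A=[urn,plank] B=[peg,oval] C=[keg]
Tick 2: prefer B, take peg from B; A=[urn,plank] B=[oval] C=[keg,peg]
Tick 3: prefer A, take urn from A; A=[plank] B=[oval] C=[keg,peg,urn]
Tick 4: prefer B, take oval from B; A=[plank] B=[-] C=[keg,peg,urn,oval]
Tick 5: prefer A, take plank from A; A=[-] B=[-] C=[keg,peg,urn,oval,plank]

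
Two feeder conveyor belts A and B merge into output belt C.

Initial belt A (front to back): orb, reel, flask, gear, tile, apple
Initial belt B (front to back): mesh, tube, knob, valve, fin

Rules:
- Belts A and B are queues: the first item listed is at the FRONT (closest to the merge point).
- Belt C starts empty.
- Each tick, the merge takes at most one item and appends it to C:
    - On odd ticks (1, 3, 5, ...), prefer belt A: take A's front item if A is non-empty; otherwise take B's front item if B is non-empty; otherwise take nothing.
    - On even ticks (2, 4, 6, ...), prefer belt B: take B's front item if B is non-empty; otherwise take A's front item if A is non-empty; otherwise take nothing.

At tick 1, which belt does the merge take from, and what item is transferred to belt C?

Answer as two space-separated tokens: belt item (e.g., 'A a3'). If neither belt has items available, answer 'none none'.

Answer: A orb

Derivation:
Tick 1: prefer A, take orb from A; A=[reel,flask,gear,tile,apple] B=[mesh,tube,knob,valve,fin] C=[orb]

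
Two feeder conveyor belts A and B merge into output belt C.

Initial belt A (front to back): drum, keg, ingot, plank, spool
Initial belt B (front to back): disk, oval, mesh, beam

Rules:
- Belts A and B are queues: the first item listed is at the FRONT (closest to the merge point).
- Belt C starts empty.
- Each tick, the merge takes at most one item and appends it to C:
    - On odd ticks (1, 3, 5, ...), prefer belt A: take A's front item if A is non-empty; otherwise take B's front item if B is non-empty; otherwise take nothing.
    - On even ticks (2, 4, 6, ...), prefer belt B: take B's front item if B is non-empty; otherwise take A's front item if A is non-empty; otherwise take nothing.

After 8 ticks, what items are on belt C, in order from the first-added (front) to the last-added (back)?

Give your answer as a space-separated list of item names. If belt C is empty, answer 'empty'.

Answer: drum disk keg oval ingot mesh plank beam

Derivation:
Tick 1: prefer A, take drum from A; A=[keg,ingot,plank,spool] B=[disk,oval,mesh,beam] C=[drum]
Tick 2: prefer B, take disk from B; A=[keg,ingot,plank,spool] B=[oval,mesh,beam] C=[drum,disk]
Tick 3: prefer A, take keg from A; A=[ingot,plank,spool] B=[oval,mesh,beam] C=[drum,disk,keg]
Tick 4: prefer B, take oval from B; A=[ingot,plank,spool] B=[mesh,beam] C=[drum,disk,keg,oval]
Tick 5: prefer A, take ingot from A; A=[plank,spool] B=[mesh,beam] C=[drum,disk,keg,oval,ingot]
Tick 6: prefer B, take mesh from B; A=[plank,spool] B=[beam] C=[drum,disk,keg,oval,ingot,mesh]
Tick 7: prefer A, take plank from A; A=[spool] B=[beam] C=[drum,disk,keg,oval,ingot,mesh,plank]
Tick 8: prefer B, take beam from B; A=[spool] B=[-] C=[drum,disk,keg,oval,ingot,mesh,plank,beam]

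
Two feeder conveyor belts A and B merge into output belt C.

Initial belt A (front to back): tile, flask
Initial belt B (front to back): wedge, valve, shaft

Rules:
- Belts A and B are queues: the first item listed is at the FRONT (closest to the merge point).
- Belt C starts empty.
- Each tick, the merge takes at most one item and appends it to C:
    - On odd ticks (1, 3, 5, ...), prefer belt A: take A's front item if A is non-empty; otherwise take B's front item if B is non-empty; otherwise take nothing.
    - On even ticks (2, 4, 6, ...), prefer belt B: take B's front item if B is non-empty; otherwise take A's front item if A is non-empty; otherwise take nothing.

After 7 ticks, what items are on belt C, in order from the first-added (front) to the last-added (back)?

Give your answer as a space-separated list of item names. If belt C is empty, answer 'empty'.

Tick 1: prefer A, take tile from A; A=[flask] B=[wedge,valve,shaft] C=[tile]
Tick 2: prefer B, take wedge from B; A=[flask] B=[valve,shaft] C=[tile,wedge]
Tick 3: prefer A, take flask from A; A=[-] B=[valve,shaft] C=[tile,wedge,flask]
Tick 4: prefer B, take valve from B; A=[-] B=[shaft] C=[tile,wedge,flask,valve]
Tick 5: prefer A, take shaft from B; A=[-] B=[-] C=[tile,wedge,flask,valve,shaft]
Tick 6: prefer B, both empty, nothing taken; A=[-] B=[-] C=[tile,wedge,flask,valve,shaft]
Tick 7: prefer A, both empty, nothing taken; A=[-] B=[-] C=[tile,wedge,flask,valve,shaft]

Answer: tile wedge flask valve shaft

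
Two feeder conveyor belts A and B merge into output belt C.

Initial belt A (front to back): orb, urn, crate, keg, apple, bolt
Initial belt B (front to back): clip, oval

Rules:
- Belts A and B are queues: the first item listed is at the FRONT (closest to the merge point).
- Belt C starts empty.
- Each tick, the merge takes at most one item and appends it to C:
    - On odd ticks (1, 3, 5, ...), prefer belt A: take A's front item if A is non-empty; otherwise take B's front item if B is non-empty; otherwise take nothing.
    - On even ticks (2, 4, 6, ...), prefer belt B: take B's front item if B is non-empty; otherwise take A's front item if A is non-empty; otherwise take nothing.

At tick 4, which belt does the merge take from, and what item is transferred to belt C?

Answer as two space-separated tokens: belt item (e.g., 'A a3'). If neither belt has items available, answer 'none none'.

Answer: B oval

Derivation:
Tick 1: prefer A, take orb from A; A=[urn,crate,keg,apple,bolt] B=[clip,oval] C=[orb]
Tick 2: prefer B, take clip from B; A=[urn,crate,keg,apple,bolt] B=[oval] C=[orb,clip]
Tick 3: prefer A, take urn from A; A=[crate,keg,apple,bolt] B=[oval] C=[orb,clip,urn]
Tick 4: prefer B, take oval from B; A=[crate,keg,apple,bolt] B=[-] C=[orb,clip,urn,oval]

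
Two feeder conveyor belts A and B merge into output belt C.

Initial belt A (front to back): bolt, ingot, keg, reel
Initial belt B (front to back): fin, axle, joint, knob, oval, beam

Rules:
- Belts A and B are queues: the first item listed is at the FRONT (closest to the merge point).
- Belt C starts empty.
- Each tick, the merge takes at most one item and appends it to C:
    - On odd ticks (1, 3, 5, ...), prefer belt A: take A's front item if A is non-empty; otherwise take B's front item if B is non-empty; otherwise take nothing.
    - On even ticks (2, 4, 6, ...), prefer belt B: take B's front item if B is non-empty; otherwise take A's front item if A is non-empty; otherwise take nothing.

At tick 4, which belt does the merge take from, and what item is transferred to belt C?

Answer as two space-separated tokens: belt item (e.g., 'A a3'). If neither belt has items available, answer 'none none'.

Tick 1: prefer A, take bolt from A; A=[ingot,keg,reel] B=[fin,axle,joint,knob,oval,beam] C=[bolt]
Tick 2: prefer B, take fin from B; A=[ingot,keg,reel] B=[axle,joint,knob,oval,beam] C=[bolt,fin]
Tick 3: prefer A, take ingot from A; A=[keg,reel] B=[axle,joint,knob,oval,beam] C=[bolt,fin,ingot]
Tick 4: prefer B, take axle from B; A=[keg,reel] B=[joint,knob,oval,beam] C=[bolt,fin,ingot,axle]

Answer: B axle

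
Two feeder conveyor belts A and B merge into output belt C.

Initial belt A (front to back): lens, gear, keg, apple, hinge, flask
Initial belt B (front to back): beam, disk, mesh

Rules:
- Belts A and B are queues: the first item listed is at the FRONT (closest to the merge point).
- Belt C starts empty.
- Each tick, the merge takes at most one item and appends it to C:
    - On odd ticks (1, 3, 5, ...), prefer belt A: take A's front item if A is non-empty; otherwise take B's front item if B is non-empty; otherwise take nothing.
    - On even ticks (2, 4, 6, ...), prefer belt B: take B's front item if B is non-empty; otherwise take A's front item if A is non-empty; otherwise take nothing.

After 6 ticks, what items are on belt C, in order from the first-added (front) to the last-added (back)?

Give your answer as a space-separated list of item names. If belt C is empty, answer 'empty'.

Tick 1: prefer A, take lens from A; A=[gear,keg,apple,hinge,flask] B=[beam,disk,mesh] C=[lens]
Tick 2: prefer B, take beam from B; A=[gear,keg,apple,hinge,flask] B=[disk,mesh] C=[lens,beam]
Tick 3: prefer A, take gear from A; A=[keg,apple,hinge,flask] B=[disk,mesh] C=[lens,beam,gear]
Tick 4: prefer B, take disk from B; A=[keg,apple,hinge,flask] B=[mesh] C=[lens,beam,gear,disk]
Tick 5: prefer A, take keg from A; A=[apple,hinge,flask] B=[mesh] C=[lens,beam,gear,disk,keg]
Tick 6: prefer B, take mesh from B; A=[apple,hinge,flask] B=[-] C=[lens,beam,gear,disk,keg,mesh]

Answer: lens beam gear disk keg mesh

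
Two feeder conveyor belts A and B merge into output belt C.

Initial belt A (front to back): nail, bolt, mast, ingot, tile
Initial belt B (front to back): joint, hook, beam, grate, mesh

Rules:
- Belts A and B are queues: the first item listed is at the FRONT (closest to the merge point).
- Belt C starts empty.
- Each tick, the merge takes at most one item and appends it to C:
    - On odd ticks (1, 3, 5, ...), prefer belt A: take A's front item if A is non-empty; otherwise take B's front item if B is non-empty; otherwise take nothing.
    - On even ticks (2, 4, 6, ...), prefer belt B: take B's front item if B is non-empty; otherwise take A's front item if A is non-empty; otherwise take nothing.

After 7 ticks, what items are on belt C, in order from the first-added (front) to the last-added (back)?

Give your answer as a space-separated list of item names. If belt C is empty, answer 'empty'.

Tick 1: prefer A, take nail from A; A=[bolt,mast,ingot,tile] B=[joint,hook,beam,grate,mesh] C=[nail]
Tick 2: prefer B, take joint from B; A=[bolt,mast,ingot,tile] B=[hook,beam,grate,mesh] C=[nail,joint]
Tick 3: prefer A, take bolt from A; A=[mast,ingot,tile] B=[hook,beam,grate,mesh] C=[nail,joint,bolt]
Tick 4: prefer B, take hook from B; A=[mast,ingot,tile] B=[beam,grate,mesh] C=[nail,joint,bolt,hook]
Tick 5: prefer A, take mast from A; A=[ingot,tile] B=[beam,grate,mesh] C=[nail,joint,bolt,hook,mast]
Tick 6: prefer B, take beam from B; A=[ingot,tile] B=[grate,mesh] C=[nail,joint,bolt,hook,mast,beam]
Tick 7: prefer A, take ingot from A; A=[tile] B=[grate,mesh] C=[nail,joint,bolt,hook,mast,beam,ingot]

Answer: nail joint bolt hook mast beam ingot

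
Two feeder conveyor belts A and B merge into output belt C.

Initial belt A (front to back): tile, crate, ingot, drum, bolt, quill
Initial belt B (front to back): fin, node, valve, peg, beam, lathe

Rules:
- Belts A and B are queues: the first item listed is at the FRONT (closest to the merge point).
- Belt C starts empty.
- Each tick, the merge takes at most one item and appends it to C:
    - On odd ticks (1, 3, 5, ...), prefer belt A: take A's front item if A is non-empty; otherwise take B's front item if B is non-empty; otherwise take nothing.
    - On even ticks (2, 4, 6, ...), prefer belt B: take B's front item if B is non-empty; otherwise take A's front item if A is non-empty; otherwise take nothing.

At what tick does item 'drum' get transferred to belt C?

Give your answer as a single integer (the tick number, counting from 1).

Answer: 7

Derivation:
Tick 1: prefer A, take tile from A; A=[crate,ingot,drum,bolt,quill] B=[fin,node,valve,peg,beam,lathe] C=[tile]
Tick 2: prefer B, take fin from B; A=[crate,ingot,drum,bolt,quill] B=[node,valve,peg,beam,lathe] C=[tile,fin]
Tick 3: prefer A, take crate from A; A=[ingot,drum,bolt,quill] B=[node,valve,peg,beam,lathe] C=[tile,fin,crate]
Tick 4: prefer B, take node from B; A=[ingot,drum,bolt,quill] B=[valve,peg,beam,lathe] C=[tile,fin,crate,node]
Tick 5: prefer A, take ingot from A; A=[drum,bolt,quill] B=[valve,peg,beam,lathe] C=[tile,fin,crate,node,ingot]
Tick 6: prefer B, take valve from B; A=[drum,bolt,quill] B=[peg,beam,lathe] C=[tile,fin,crate,node,ingot,valve]
Tick 7: prefer A, take drum from A; A=[bolt,quill] B=[peg,beam,lathe] C=[tile,fin,crate,node,ingot,valve,drum]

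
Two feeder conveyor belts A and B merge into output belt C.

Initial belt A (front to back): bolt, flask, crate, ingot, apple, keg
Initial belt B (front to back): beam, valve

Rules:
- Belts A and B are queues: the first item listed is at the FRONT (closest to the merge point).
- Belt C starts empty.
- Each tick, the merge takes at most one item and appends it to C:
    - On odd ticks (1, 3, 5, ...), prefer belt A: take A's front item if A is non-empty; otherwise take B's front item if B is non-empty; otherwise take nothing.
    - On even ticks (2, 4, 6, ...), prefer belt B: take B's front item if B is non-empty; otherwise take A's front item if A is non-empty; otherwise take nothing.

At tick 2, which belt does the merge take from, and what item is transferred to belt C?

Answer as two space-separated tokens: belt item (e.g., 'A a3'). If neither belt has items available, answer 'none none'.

Answer: B beam

Derivation:
Tick 1: prefer A, take bolt from A; A=[flask,crate,ingot,apple,keg] B=[beam,valve] C=[bolt]
Tick 2: prefer B, take beam from B; A=[flask,crate,ingot,apple,keg] B=[valve] C=[bolt,beam]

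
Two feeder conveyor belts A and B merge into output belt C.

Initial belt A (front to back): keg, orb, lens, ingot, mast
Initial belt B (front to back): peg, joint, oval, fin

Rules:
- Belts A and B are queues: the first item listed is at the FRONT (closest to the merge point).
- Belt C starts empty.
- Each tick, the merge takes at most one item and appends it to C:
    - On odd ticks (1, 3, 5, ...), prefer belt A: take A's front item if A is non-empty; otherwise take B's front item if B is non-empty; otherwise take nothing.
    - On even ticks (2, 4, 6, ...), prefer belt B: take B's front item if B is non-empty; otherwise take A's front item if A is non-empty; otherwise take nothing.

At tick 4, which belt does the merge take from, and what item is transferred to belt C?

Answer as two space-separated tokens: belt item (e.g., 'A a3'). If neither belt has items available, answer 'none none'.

Answer: B joint

Derivation:
Tick 1: prefer A, take keg from A; A=[orb,lens,ingot,mast] B=[peg,joint,oval,fin] C=[keg]
Tick 2: prefer B, take peg from B; A=[orb,lens,ingot,mast] B=[joint,oval,fin] C=[keg,peg]
Tick 3: prefer A, take orb from A; A=[lens,ingot,mast] B=[joint,oval,fin] C=[keg,peg,orb]
Tick 4: prefer B, take joint from B; A=[lens,ingot,mast] B=[oval,fin] C=[keg,peg,orb,joint]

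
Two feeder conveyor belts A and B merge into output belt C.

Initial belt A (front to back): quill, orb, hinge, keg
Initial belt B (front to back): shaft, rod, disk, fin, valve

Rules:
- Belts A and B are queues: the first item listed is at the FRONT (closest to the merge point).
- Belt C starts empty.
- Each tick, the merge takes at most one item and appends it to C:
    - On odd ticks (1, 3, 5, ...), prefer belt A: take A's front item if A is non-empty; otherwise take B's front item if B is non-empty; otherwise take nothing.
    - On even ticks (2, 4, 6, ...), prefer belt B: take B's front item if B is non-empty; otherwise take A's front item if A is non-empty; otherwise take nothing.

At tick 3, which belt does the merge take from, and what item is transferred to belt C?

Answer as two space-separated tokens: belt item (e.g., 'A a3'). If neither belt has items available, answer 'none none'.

Answer: A orb

Derivation:
Tick 1: prefer A, take quill from A; A=[orb,hinge,keg] B=[shaft,rod,disk,fin,valve] C=[quill]
Tick 2: prefer B, take shaft from B; A=[orb,hinge,keg] B=[rod,disk,fin,valve] C=[quill,shaft]
Tick 3: prefer A, take orb from A; A=[hinge,keg] B=[rod,disk,fin,valve] C=[quill,shaft,orb]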